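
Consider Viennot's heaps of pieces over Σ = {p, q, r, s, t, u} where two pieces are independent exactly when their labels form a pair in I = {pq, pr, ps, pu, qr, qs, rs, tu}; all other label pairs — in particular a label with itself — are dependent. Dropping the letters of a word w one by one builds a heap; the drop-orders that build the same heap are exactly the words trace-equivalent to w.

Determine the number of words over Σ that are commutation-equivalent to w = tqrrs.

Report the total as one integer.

12

0(t) covers ∅
1(q) covers 0:t
2(r) covers 0:t
3(r) covers 2:r
4(s) covers 0:t
floor of heap: 0:t
completions by unplaced set U, small U first (add the entries for U minus each lowest piece of U):
  |U|=1: {1}:1  {3}:1  {4}:1
  |U|=2: {1,3}:2  {1,4}:2  {2,3}:1  {3,4}:2
  |U|=3: {1,2,3}:3  {1,3,4}:6  {2,3,4}:3
  start at 0(t): 12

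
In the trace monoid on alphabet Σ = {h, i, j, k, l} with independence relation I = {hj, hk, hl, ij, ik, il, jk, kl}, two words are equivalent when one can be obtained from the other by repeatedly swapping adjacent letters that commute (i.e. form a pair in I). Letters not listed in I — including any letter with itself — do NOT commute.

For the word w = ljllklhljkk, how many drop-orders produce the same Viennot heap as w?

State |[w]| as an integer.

0(l) covers ∅
1(j) covers 0:l
2(l) covers 1:j
3(l) covers 2:l
4(k) covers ∅
5(l) covers 3:l
6(h) covers ∅
7(l) covers 5:l
8(j) covers 7:l
9(k) covers 4:k
10(k) covers 9:k
floor of heap: 0:l, 4:k, 6:h
completions by unplaced set U, small U first (add the entries for U minus each lowest piece of U):
  |U|=1: {6}:1  {8}:1  {10}:1
  |U|=2: {6,8}:2  {6,10}:2  {7,8}:1  {8,10}:2  {9,10}:1
  |U|=3: {4,9,10}:1  {5,7,8}:1  {6,7,8}:3  {6,8,10}:6  {6,9,10}:3  {7,8,10}:3  {8,9,10}:3
  |U|=4: {3,5,7,8}:1  {4,6,9,10}:4  {4,8,9,10}:4  {5,6,7,8}:4  {5,7,8,10}:4  {6,7,8,10}:12  {6,8,9,10}:12  {7,8,9,10}:6
  |U|=5: {2,3,5,7,8}:1  {3,5,6,7,8}:5  {3,5,7,8,10}:5  {4,6,8,9,10}:20  {4,7,8,9,10}:10  {5,6,7,8,10}:20  {5,7,8,9,10}:10  {6,7,8,9,10}:30
  |U|=6: {1,2,3,5,7,8}:1  {2,3,5,6,7,8}:6  {2,3,5,7,8,10}:6  {3,5,6,7,8,10}:30  {3,5,7,8,9,10}:15  {4,5,7,8,9,10}:20  {4,6,7,8,9,10}:60  {5,6,7,8,9,10}:60
  |U|=7: {0,1,2,3,5,7,8}:1  {1,2,3,5,6,7,8}:7  {1,2,3,5,7,8,10}:7  {2,3,5,6,7,8,10}:42  {2,3,5,7,8,9,10}:21  {3,4,5,7,8,9,10}:35  {3,5,6,7,8,9,10}:105  {4,5,6,7,8,9,10}:140
  |U|=8: {0,1,2,3,5,6,7,8}:8  {0,1,2,3,5,7,8,10}:8  {1,2,3,5,6,7,8,10}:56  {1,2,3,5,7,8,9,10}:28  {2,3,4,5,7,8,9,10}:56  {2,3,5,6,7,8,9,10}:168  {3,4,5,6,7,8,9,10}:280
  |U|=9: {0,1,2,3,5,6,7,8,10}:72  {0,1,2,3,5,7,8,9,10}:36  {1,2,3,4,5,7,8,9,10}:84  {1,2,3,5,6,7,8,9,10}:252  {2,3,4,5,6,7,8,9,10}:504
  start at 0(l): 840
  start at 4(k): 360
  start at 6(h): 120
sum over floor = 1320

1320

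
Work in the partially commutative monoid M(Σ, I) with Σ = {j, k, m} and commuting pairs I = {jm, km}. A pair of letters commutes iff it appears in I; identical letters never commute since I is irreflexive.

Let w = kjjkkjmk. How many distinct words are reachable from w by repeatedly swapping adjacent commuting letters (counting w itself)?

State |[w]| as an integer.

piece 0:k — minimal
piece 1:j rests on {0:k}
piece 2:j rests on {1:j}
piece 3:k rests on {2:j}
piece 4:k rests on {3:k}
piece 5:j rests on {4:k}
piece 6:m — minimal
piece 7:k rests on {5:j}
minimal pieces: {0:k, 6:m}
ways to finish when only these pieces remain (= sum over removing one remaining piece with nothing left below it):
  1 left: {6}→1  {7}→1
  2 left: {5,7}→1  {6,7}→2
  3 left: {4,5,7}→1  {5,6,7}→3
  4 left: {3,4,5,7}→1  {4,5,6,7}→4
  5 left: {2,3,4,5,7}→1  {3,4,5,6,7}→5
  6 left: {1,2,3,4,5,7}→1  {2,3,4,5,6,7}→6
  placing 0:k first → 7 extensions
  placing 6:m first → 1 extensions
total linear extensions = 8

8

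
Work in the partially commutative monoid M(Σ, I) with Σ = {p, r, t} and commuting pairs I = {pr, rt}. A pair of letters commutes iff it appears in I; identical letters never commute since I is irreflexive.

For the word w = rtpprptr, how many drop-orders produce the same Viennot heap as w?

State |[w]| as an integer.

56

piece 0:r — minimal
piece 1:t — minimal
piece 2:p rests on {1:t}
piece 3:p rests on {2:p}
piece 4:r rests on {0:r}
piece 5:p rests on {3:p}
piece 6:t rests on {5:p}
piece 7:r rests on {4:r}
minimal pieces: {0:r, 1:t}
ways to finish when only these pieces remain (= sum over removing one remaining piece with nothing left below it):
  1 left: {6}→1  {7}→1
  2 left: {4,7}→1  {5,6}→1  {6,7}→2
  3 left: {0,4,7}→1  {3,5,6}→1  {4,6,7}→3  {5,6,7}→3
  4 left: {0,4,6,7}→4  {2,3,5,6}→1  {3,5,6,7}→4  {4,5,6,7}→6
  5 left: {0,4,5,6,7}→10  {1,2,3,5,6}→1  {2,3,5,6,7}→5  {3,4,5,6,7}→10
  6 left: {0,3,4,5,6,7}→20  {1,2,3,5,6,7}→6  {2,3,4,5,6,7}→15
  placing 0:r first → 21 extensions
  placing 1:t first → 35 extensions
total linear extensions = 56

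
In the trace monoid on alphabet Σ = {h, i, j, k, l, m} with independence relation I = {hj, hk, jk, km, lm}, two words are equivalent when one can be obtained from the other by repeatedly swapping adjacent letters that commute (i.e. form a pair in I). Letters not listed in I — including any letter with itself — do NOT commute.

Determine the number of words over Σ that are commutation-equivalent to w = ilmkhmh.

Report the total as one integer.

9

0(i) covers ∅
1(l) covers 0:i
2(m) covers 0:i
3(k) covers 1:l
4(h) covers 1:l, 2:m
5(m) covers 4:h
6(h) covers 5:m
floor of heap: 0:i
completions by unplaced set U, small U first (add the entries for U minus each lowest piece of U):
  |U|=1: {3}:1  {6}:1
  |U|=2: {3,6}:2  {5,6}:1
  |U|=3: {3,5,6}:3  {4,5,6}:1
  |U|=4: {2,4,5,6}:1  {3,4,5,6}:4
  |U|=5: {1,3,4,5,6}:4  {2,3,4,5,6}:5
  start at 0(i): 9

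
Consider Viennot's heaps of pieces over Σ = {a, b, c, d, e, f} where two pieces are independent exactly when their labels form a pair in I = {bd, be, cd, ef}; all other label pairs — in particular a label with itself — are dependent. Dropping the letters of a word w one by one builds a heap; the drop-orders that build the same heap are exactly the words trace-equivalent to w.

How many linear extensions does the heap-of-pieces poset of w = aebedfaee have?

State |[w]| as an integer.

4

piece 0:a — minimal
piece 1:e rests on {0:a}
piece 2:b rests on {0:a}
piece 3:e rests on {1:e}
piece 4:d rests on {3:e}
piece 5:f rests on {2:b, 4:d}
piece 6:a rests on {5:f}
piece 7:e rests on {6:a}
piece 8:e rests on {7:e}
minimal pieces: {0:a}
ways to finish when only these pieces remain (= sum over removing one remaining piece with nothing left below it):
  1 left: {8}→1
  2 left: {7,8}→1
  3 left: {6,7,8}→1
  4 left: {5,6,7,8}→1
  5 left: {2,5,6,7,8}→1  {4,5,6,7,8}→1
  6 left: {2,4,5,6,7,8}→2  {3,4,5,6,7,8}→1
  7 left: {1,3,4,5,6,7,8}→1  {2,3,4,5,6,7,8}→3
  placing 0:a first → 4 extensions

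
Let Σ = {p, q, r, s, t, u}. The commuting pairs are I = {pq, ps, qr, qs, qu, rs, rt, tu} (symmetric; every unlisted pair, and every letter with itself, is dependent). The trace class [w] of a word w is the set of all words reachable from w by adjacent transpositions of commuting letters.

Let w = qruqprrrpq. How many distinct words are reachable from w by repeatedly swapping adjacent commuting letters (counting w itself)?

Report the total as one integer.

120

0(q) covers ∅
1(r) covers ∅
2(u) covers 1:r
3(q) covers 0:q
4(p) covers 2:u
5(r) covers 4:p
6(r) covers 5:r
7(r) covers 6:r
8(p) covers 7:r
9(q) covers 3:q
floor of heap: 0:q, 1:r
completions by unplaced set U, small U first (add the entries for U minus each lowest piece of U):
  |U|=1: {8}:1  {9}:1
  |U|=2: {3,9}:1  {7,8}:1  {8,9}:2
  |U|=3: {0,3,9}:1  {3,8,9}:3  {6,7,8}:1  {7,8,9}:3
  |U|=4: {0,3,8,9}:4  {3,7,8,9}:6  {5,6,7,8}:1  {6,7,8,9}:4
  |U|=5: {0,3,7,8,9}:10  {3,6,7,8,9}:10  {4,5,6,7,8}:1  {5,6,7,8,9}:5
  |U|=6: {0,3,6,7,8,9}:20  {2,4,5,6,7,8}:1  {3,5,6,7,8,9}:15  {4,5,6,7,8,9}:6
  |U|=7: {0,3,5,6,7,8,9}:35  {1,2,4,5,6,7,8}:1  {2,4,5,6,7,8,9}:7  {3,4,5,6,7,8,9}:21
  |U|=8: {0,3,4,5,6,7,8,9}:56  {1,2,4,5,6,7,8,9}:8  {2,3,4,5,6,7,8,9}:28
  start at 0(q): 36
  start at 1(r): 84
sum over floor = 120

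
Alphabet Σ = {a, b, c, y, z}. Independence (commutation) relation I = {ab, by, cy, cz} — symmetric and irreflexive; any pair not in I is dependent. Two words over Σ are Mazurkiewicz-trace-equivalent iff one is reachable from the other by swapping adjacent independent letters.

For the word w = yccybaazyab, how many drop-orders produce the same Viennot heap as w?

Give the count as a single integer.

#0=y has no predecessor
#1=c has no predecessor
#2=c depends on [1:c]
#3=y depends on [0:y]
#4=b depends on [2:c]
#5=a depends on [2:c, 3:y]
#6=a depends on [5:a]
#7=z depends on [4:b, 6:a]
#8=y depends on [7:z]
#9=a depends on [8:y]
#10=b depends on [7:z]
sources: [0:y, 1:c]
N(rest) = Σ N(rest − s) over sources s of rest; N(one piece) = 1:
  size 1 → [9]=1  [10]=1
  size 2 → [8,9]=1  [9,10]=2
  size 3 → [8,9,10]=3
  size 4 → [7,8,9,10]=3
  size 5 → [4,7,8,9,10]=3  [6,7,8,9,10]=3
  size 6 → [4,6,7,8,9,10]=6  [5,6,7,8,9,10]=3
  size 7 → [3,5,6,7,8,9,10]=3  [4,5,6,7,8,9,10]=9
  size 8 → [0,3,5,6,7,8,9,10]=3  [2,4,5,6,7,8,9,10]=9  [3,4,5,6,7,8,9,10]=12
  size 9 → [0,3,4,5,6,7,8,9,10]=15  [1,2,4,5,6,7,8,9,10]=9  [2,3,4,5,6,7,8,9,10]=21
  first=0(y) contributes 30
  first=1(c) contributes 36
|[w]| = 66

66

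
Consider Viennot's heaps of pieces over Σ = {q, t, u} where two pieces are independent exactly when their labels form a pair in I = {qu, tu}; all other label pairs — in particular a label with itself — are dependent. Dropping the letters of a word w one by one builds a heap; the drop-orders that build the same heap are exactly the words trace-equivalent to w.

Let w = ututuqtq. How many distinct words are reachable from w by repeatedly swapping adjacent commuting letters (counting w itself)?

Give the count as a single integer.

0(u) covers ∅
1(t) covers ∅
2(u) covers 0:u
3(t) covers 1:t
4(u) covers 2:u
5(q) covers 3:t
6(t) covers 5:q
7(q) covers 6:t
floor of heap: 0:u, 1:t
completions by unplaced set U, small U first (add the entries for U minus each lowest piece of U):
  |U|=1: {4}:1  {7}:1
  |U|=2: {2,4}:1  {4,7}:2  {6,7}:1
  |U|=3: {0,2,4}:1  {2,4,7}:3  {4,6,7}:3  {5,6,7}:1
  |U|=4: {0,2,4,7}:4  {2,4,6,7}:6  {3,5,6,7}:1  {4,5,6,7}:4
  |U|=5: {0,2,4,6,7}:10  {1,3,5,6,7}:1  {2,4,5,6,7}:10  {3,4,5,6,7}:5
  |U|=6: {0,2,4,5,6,7}:20  {1,3,4,5,6,7}:6  {2,3,4,5,6,7}:15
  start at 0(u): 21
  start at 1(t): 35
sum over floor = 56

56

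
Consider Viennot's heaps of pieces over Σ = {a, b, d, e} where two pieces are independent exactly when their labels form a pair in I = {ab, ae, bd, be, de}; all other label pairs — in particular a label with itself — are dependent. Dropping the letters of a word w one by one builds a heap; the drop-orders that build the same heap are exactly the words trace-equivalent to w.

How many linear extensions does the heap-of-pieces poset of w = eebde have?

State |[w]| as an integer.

20

drop 0:e onto floor
drop 1:e onto {0:e}
drop 2:b onto floor
drop 3:d onto floor
drop 4:e onto {1:e}
ground layer = {0:e, 2:b, 3:d}
drop-orders for the pieces not yet dropped (sum over which currently-grounded one goes next):
  1 to go: {2} 1  {3} 1  {4} 1
  2 to go: {1,4} 1  {2,3} 2  {2,4} 2  {3,4} 2
  3 to go: {0,1,4} 1  {1,2,4} 3  {1,3,4} 3  {2,3,4} 6
  if 0:e drops first: 12 orders
  if 2:b drops first: 4 orders
  if 3:d drops first: 4 orders
heap linearizations: 20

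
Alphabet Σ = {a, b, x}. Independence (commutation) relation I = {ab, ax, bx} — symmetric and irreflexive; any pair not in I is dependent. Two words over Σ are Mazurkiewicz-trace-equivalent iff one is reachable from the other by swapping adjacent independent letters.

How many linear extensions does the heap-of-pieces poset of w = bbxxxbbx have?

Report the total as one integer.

0(b) covers ∅
1(b) covers 0:b
2(x) covers ∅
3(x) covers 2:x
4(x) covers 3:x
5(b) covers 1:b
6(b) covers 5:b
7(x) covers 4:x
floor of heap: 0:b, 2:x
completions by unplaced set U, small U first (add the entries for U minus each lowest piece of U):
  |U|=1: {6}:1  {7}:1
  |U|=2: {4,7}:1  {5,6}:1  {6,7}:2
  |U|=3: {1,5,6}:1  {3,4,7}:1  {4,6,7}:3  {5,6,7}:3
  |U|=4: {0,1,5,6}:1  {1,5,6,7}:4  {2,3,4,7}:1  {3,4,6,7}:4  {4,5,6,7}:6
  |U|=5: {0,1,5,6,7}:5  {1,4,5,6,7}:10  {2,3,4,6,7}:5  {3,4,5,6,7}:10
  |U|=6: {0,1,4,5,6,7}:15  {1,3,4,5,6,7}:20  {2,3,4,5,6,7}:15
  start at 0(b): 35
  start at 2(x): 35
sum over floor = 70

70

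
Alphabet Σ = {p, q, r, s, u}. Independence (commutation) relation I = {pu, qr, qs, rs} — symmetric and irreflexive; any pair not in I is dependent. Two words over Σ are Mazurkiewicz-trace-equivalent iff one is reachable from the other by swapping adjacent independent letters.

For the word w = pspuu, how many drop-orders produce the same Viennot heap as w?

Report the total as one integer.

3

piece 0:p — minimal
piece 1:s rests on {0:p}
piece 2:p rests on {1:s}
piece 3:u rests on {1:s}
piece 4:u rests on {3:u}
minimal pieces: {0:p}
ways to finish when only these pieces remain (= sum over removing one remaining piece with nothing left below it):
  1 left: {2}→1  {4}→1
  2 left: {2,4}→2  {3,4}→1
  3 left: {2,3,4}→3
  placing 0:p first → 3 extensions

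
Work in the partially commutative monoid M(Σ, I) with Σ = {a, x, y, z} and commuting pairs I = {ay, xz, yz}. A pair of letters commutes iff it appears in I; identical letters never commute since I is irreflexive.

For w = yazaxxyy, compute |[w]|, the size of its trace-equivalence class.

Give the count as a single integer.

drop 0:y onto floor
drop 1:a onto floor
drop 2:z onto {1:a}
drop 3:a onto {2:z}
drop 4:x onto {0:y, 3:a}
drop 5:x onto {4:x}
drop 6:y onto {5:x}
drop 7:y onto {6:y}
ground layer = {0:y, 1:a}
drop-orders for the pieces not yet dropped (sum over which currently-grounded one goes next):
  1 to go: {7} 1
  2 to go: {6,7} 1
  3 to go: {5,6,7} 1
  4 to go: {4,5,6,7} 1
  5 to go: {0,4,5,6,7} 1  {3,4,5,6,7} 1
  6 to go: {0,3,4,5,6,7} 2  {2,3,4,5,6,7} 1
  if 0:y drops first: 1 orders
  if 1:a drops first: 3 orders
heap linearizations: 4

4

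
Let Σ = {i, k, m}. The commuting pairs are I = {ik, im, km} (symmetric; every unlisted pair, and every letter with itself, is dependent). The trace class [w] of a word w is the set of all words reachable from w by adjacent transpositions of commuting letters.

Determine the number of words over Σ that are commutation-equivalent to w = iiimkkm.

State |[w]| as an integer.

210

0(i) covers ∅
1(i) covers 0:i
2(i) covers 1:i
3(m) covers ∅
4(k) covers ∅
5(k) covers 4:k
6(m) covers 3:m
floor of heap: 0:i, 3:m, 4:k
completions by unplaced set U, small U first (add the entries for U minus each lowest piece of U):
  |U|=1: {2}:1  {5}:1  {6}:1
  |U|=2: {1,2}:1  {2,5}:2  {2,6}:2  {3,6}:1  {4,5}:1  {5,6}:2
  |U|=3: {0,1,2}:1  {1,2,5}:3  {1,2,6}:3  {2,3,6}:3  {2,4,5}:3  {2,5,6}:6  {3,5,6}:3  {4,5,6}:3
  |U|=4: {0,1,2,5}:4  {0,1,2,6}:4  {1,2,3,6}:6  {1,2,4,5}:6  {1,2,5,6}:12  {2,3,5,6}:12  {2,4,5,6}:12  {3,4,5,6}:6
  |U|=5: {0,1,2,3,6}:10  {0,1,2,4,5}:10  {0,1,2,5,6}:20  {1,2,3,5,6}:30  {1,2,4,5,6}:30  {2,3,4,5,6}:30
  start at 0(i): 90
  start at 3(m): 60
  start at 4(k): 60
sum over floor = 210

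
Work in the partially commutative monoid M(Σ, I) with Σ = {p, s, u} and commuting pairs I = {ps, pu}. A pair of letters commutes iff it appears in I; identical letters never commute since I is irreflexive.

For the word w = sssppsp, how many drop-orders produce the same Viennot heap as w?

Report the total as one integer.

35

0(s) covers ∅
1(s) covers 0:s
2(s) covers 1:s
3(p) covers ∅
4(p) covers 3:p
5(s) covers 2:s
6(p) covers 4:p
floor of heap: 0:s, 3:p
completions by unplaced set U, small U first (add the entries for U minus each lowest piece of U):
  |U|=1: {5}:1  {6}:1
  |U|=2: {2,5}:1  {4,6}:1  {5,6}:2
  |U|=3: {1,2,5}:1  {2,5,6}:3  {3,4,6}:1  {4,5,6}:3
  |U|=4: {0,1,2,5}:1  {1,2,5,6}:4  {2,4,5,6}:6  {3,4,5,6}:4
  |U|=5: {0,1,2,5,6}:5  {1,2,4,5,6}:10  {2,3,4,5,6}:10
  start at 0(s): 20
  start at 3(p): 15
sum over floor = 35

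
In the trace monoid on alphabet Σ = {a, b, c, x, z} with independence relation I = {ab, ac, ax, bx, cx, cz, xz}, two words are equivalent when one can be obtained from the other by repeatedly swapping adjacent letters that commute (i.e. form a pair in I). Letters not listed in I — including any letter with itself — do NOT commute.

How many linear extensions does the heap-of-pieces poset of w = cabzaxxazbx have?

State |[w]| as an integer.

495

drop 0:c onto floor
drop 1:a onto floor
drop 2:b onto {0:c}
drop 3:z onto {1:a, 2:b}
drop 4:a onto {3:z}
drop 5:x onto floor
drop 6:x onto {5:x}
drop 7:a onto {4:a}
drop 8:z onto {7:a}
drop 9:b onto {8:z}
drop 10:x onto {6:x}
ground layer = {0:c, 1:a, 5:x}
drop-orders for the pieces not yet dropped (sum over which currently-grounded one goes next):
  1 to go: {9} 1  {10} 1
  2 to go: {6,10} 1  {8,9} 1  {9,10} 2
  3 to go: {5,6,10} 1  {6,9,10} 3  {7,8,9} 1  {8,9,10} 3
  4 to go: {4,7,8,9} 1  {5,6,9,10} 4  {6,8,9,10} 6  {7,8,9,10} 4
  5 to go: {3,4,7,8,9} 1  {4,7,8,9,10} 5  {5,6,8,9,10} 10  {6,7,8,9,10} 10
  6 to go: {1,3,4,7,8,9} 1  {2,3,4,7,8,9} 1  {3,4,7,8,9,10} 6  {4,6,7,8,9,10} 15  {5,6,7,8,9,10} 20
  7 to go: {0,2,3,4,7,8,9} 1  {1,2,3,4,7,8,9} 2  {1,3,4,7,8,9,10} 7  {2,3,4,7,8,9,10} 7  {3,4,6,7,8,9,10} 21  {4,5,6,7,8,9,10} 35
  8 to go: {0,1,2,3,4,7,8,9} 3  {0,2,3,4,7,8,9,10} 8  {1,2,3,4,7,8,9,10} 16  {1,3,4,6,7,8,9,10} 28  {2,3,4,6,7,8,9,10} 28  {3,4,5,6,7,8,9,10} 56
  9 to go: {0,1,2,3,4,7,8,9,10} 27  {0,2,3,4,6,7,8,9,10} 36  {1,2,3,4,6,7,8,9,10} 72  {1,3,4,5,6,7,8,9,10} 84  {2,3,4,5,6,7,8,9,10} 84
  if 0:c drops first: 240 orders
  if 1:a drops first: 120 orders
  if 5:x drops first: 135 orders
heap linearizations: 495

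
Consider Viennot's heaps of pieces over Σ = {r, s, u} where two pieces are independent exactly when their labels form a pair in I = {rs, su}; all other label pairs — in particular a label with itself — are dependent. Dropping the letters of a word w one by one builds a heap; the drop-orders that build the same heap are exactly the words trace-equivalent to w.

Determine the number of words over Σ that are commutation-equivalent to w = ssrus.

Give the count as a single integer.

10

drop 0:s onto floor
drop 1:s onto {0:s}
drop 2:r onto floor
drop 3:u onto {2:r}
drop 4:s onto {1:s}
ground layer = {0:s, 2:r}
drop-orders for the pieces not yet dropped (sum over which currently-grounded one goes next):
  1 to go: {3} 1  {4} 1
  2 to go: {1,4} 1  {2,3} 1  {3,4} 2
  3 to go: {0,1,4} 1  {1,3,4} 3  {2,3,4} 3
  if 0:s drops first: 6 orders
  if 2:r drops first: 4 orders
heap linearizations: 10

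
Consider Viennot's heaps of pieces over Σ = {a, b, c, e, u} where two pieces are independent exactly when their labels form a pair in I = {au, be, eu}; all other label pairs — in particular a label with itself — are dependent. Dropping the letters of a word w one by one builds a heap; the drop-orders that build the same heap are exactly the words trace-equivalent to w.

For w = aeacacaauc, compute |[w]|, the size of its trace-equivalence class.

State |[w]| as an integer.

3

piece 0:a — minimal
piece 1:e rests on {0:a}
piece 2:a rests on {1:e}
piece 3:c rests on {2:a}
piece 4:a rests on {3:c}
piece 5:c rests on {4:a}
piece 6:a rests on {5:c}
piece 7:a rests on {6:a}
piece 8:u rests on {5:c}
piece 9:c rests on {7:a, 8:u}
minimal pieces: {0:a}
ways to finish when only these pieces remain (= sum over removing one remaining piece with nothing left below it):
  1 left: {9}→1
  2 left: {7,9}→1  {8,9}→1
  3 left: {6,7,9}→1  {7,8,9}→2
  4 left: {6,7,8,9}→3
  5 left: {5,6,7,8,9}→3
  6 left: {4,5,6,7,8,9}→3
  7 left: {3,4,5,6,7,8,9}→3
  8 left: {2,3,4,5,6,7,8,9}→3
  placing 0:a first → 3 extensions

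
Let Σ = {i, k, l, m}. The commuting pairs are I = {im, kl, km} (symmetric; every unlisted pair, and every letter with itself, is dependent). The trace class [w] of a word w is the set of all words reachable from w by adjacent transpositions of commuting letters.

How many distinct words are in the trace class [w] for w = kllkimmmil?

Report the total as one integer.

105

#0=k has no predecessor
#1=l has no predecessor
#2=l depends on [1:l]
#3=k depends on [0:k]
#4=i depends on [2:l, 3:k]
#5=m depends on [2:l]
#6=m depends on [5:m]
#7=m depends on [6:m]
#8=i depends on [4:i]
#9=l depends on [7:m, 8:i]
sources: [0:k, 1:l]
N(rest) = Σ N(rest − s) over sources s of rest; N(one piece) = 1:
  size 1 → [9]=1
  size 2 → [7,9]=1  [8,9]=1
  size 3 → [4,8,9]=1  [6,7,9]=1  [7,8,9]=2
  size 4 → [3,4,8,9]=1  [4,7,8,9]=3  [5,6,7,9]=1  [6,7,8,9]=3
  size 5 → [0,3,4,8,9]=1  [3,4,7,8,9]=4  [4,6,7,8,9]=6  [5,6,7,8,9]=4
  size 6 → [0,3,4,7,8,9]=5  [3,4,6,7,8,9]=10  [4,5,6,7,8,9]=10
  size 7 → [0,3,4,6,7,8,9]=15  [2,4,5,6,7,8,9]=10  [3,4,5,6,7,8,9]=20
  size 8 → [0,3,4,5,6,7,8,9]=35  [1,2,4,5,6,7,8,9]=10  [2,3,4,5,6,7,8,9]=30
  first=0(k) contributes 40
  first=1(l) contributes 65
|[w]| = 105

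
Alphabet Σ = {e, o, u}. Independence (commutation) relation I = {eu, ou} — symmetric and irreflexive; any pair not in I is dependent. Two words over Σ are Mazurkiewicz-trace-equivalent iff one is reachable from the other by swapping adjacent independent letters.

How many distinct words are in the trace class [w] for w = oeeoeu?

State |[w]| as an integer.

drop 0:o onto floor
drop 1:e onto {0:o}
drop 2:e onto {1:e}
drop 3:o onto {2:e}
drop 4:e onto {3:o}
drop 5:u onto floor
ground layer = {0:o, 5:u}
drop-orders for the pieces not yet dropped (sum over which currently-grounded one goes next):
  1 to go: {4} 1  {5} 1
  2 to go: {3,4} 1  {4,5} 2
  3 to go: {2,3,4} 1  {3,4,5} 3
  4 to go: {1,2,3,4} 1  {2,3,4,5} 4
  if 0:o drops first: 5 orders
  if 5:u drops first: 1 orders
heap linearizations: 6

6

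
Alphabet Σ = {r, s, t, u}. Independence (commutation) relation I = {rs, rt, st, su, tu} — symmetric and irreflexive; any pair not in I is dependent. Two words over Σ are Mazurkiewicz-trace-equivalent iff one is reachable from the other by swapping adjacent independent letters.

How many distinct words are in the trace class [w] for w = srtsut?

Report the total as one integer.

drop 0:s onto floor
drop 1:r onto floor
drop 2:t onto floor
drop 3:s onto {0:s}
drop 4:u onto {1:r}
drop 5:t onto {2:t}
ground layer = {0:s, 1:r, 2:t}
drop-orders for the pieces not yet dropped (sum over which currently-grounded one goes next):
  1 to go: {3} 1  {4} 1  {5} 1
  2 to go: {0,3} 1  {1,4} 1  {2,5} 1  {3,4} 2  {3,5} 2  {4,5} 2
  3 to go: {0,3,4} 3  {0,3,5} 3  {1,3,4} 3  {1,4,5} 3  {2,3,5} 3  {2,4,5} 3  {3,4,5} 6
  4 to go: {0,1,3,4} 6  {0,2,3,5} 6  {0,3,4,5} 12  {1,2,4,5} 6  {1,3,4,5} 12  {2,3,4,5} 12
  if 0:s drops first: 30 orders
  if 1:r drops first: 30 orders
  if 2:t drops first: 30 orders
heap linearizations: 90

90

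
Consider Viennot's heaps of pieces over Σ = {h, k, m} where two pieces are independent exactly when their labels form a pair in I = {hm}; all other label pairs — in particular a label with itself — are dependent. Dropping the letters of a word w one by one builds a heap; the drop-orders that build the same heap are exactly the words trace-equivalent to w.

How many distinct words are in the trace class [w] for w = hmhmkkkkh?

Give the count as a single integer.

drop 0:h onto floor
drop 1:m onto floor
drop 2:h onto {0:h}
drop 3:m onto {1:m}
drop 4:k onto {2:h, 3:m}
drop 5:k onto {4:k}
drop 6:k onto {5:k}
drop 7:k onto {6:k}
drop 8:h onto {7:k}
ground layer = {0:h, 1:m}
drop-orders for the pieces not yet dropped (sum over which currently-grounded one goes next):
  1 to go: {8} 1
  2 to go: {7,8} 1
  3 to go: {6,7,8} 1
  4 to go: {5,6,7,8} 1
  5 to go: {4,5,6,7,8} 1
  6 to go: {2,4,5,6,7,8} 1  {3,4,5,6,7,8} 1
  7 to go: {0,2,4,5,6,7,8} 1  {1,3,4,5,6,7,8} 1  {2,3,4,5,6,7,8} 2
  if 0:h drops first: 3 orders
  if 1:m drops first: 3 orders
heap linearizations: 6

6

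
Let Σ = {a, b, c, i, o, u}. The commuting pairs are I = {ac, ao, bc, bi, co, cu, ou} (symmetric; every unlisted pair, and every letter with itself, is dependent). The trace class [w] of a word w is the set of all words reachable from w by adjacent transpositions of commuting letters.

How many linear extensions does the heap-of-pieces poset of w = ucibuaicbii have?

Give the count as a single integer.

25

piece 0:u — minimal
piece 1:c — minimal
piece 2:i rests on {0:u, 1:c}
piece 3:b rests on {0:u}
piece 4:u rests on {2:i, 3:b}
piece 5:a rests on {4:u}
piece 6:i rests on {5:a}
piece 7:c rests on {6:i}
piece 8:b rests on {5:a}
piece 9:i rests on {7:c}
piece 10:i rests on {9:i}
minimal pieces: {0:u, 1:c}
ways to finish when only these pieces remain (= sum over removing one remaining piece with nothing left below it):
  1 left: {8}→1  {10}→1
  2 left: {8,10}→2  {9,10}→1
  3 left: {7,9,10}→1  {8,9,10}→3
  4 left: {6,7,9,10}→1  {7,8,9,10}→4
  5 left: {6,7,8,9,10}→5
  6 left: {5,6,7,8,9,10}→5
  7 left: {4,5,6,7,8,9,10}→5
  8 left: {2,4,5,6,7,8,9,10}→5  {3,4,5,6,7,8,9,10}→5
  9 left: {1,2,4,5,6,7,8,9,10}→5  {2,3,4,5,6,7,8,9,10}→10
  placing 0:u first → 15 extensions
  placing 1:c first → 10 extensions
total linear extensions = 25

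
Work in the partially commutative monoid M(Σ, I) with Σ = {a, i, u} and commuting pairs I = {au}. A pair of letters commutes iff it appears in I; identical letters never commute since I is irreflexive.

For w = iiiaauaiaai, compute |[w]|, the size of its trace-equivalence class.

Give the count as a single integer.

4

#0=i has no predecessor
#1=i depends on [0:i]
#2=i depends on [1:i]
#3=a depends on [2:i]
#4=a depends on [3:a]
#5=u depends on [2:i]
#6=a depends on [4:a]
#7=i depends on [5:u, 6:a]
#8=a depends on [7:i]
#9=a depends on [8:a]
#10=i depends on [9:a]
sources: [0:i]
N(rest) = Σ N(rest − s) over sources s of rest; N(one piece) = 1:
  size 1 → [10]=1
  size 2 → [9,10]=1
  size 3 → [8,9,10]=1
  size 4 → [7,8,9,10]=1
  size 5 → [5,7,8,9,10]=1  [6,7,8,9,10]=1
  size 6 → [4,6,7,8,9,10]=1  [5,6,7,8,9,10]=2
  size 7 → [3,4,6,7,8,9,10]=1  [4,5,6,7,8,9,10]=3
  size 8 → [3,4,5,6,7,8,9,10]=4
  size 9 → [2,3,4,5,6,7,8,9,10]=4
  first=0(i) contributes 4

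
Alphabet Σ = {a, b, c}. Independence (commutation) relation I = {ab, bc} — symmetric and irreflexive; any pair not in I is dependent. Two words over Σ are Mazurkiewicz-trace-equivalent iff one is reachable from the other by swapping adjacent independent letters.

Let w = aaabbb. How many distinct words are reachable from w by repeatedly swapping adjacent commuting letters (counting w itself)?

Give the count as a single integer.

20

#0=a has no predecessor
#1=a depends on [0:a]
#2=a depends on [1:a]
#3=b has no predecessor
#4=b depends on [3:b]
#5=b depends on [4:b]
sources: [0:a, 3:b]
N(rest) = Σ N(rest − s) over sources s of rest; N(one piece) = 1:
  size 1 → [2]=1  [5]=1
  size 2 → [1,2]=1  [2,5]=2  [4,5]=1
  size 3 → [0,1,2]=1  [1,2,5]=3  [2,4,5]=3  [3,4,5]=1
  size 4 → [0,1,2,5]=4  [1,2,4,5]=6  [2,3,4,5]=4
  first=0(a) contributes 10
  first=3(b) contributes 10
|[w]| = 20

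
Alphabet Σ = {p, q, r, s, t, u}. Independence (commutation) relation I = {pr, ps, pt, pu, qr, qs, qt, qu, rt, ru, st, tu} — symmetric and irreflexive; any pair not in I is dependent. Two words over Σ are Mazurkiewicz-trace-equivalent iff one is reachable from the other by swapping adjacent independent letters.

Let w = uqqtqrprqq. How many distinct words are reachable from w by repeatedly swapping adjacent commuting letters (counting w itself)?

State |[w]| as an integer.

0(u) covers ∅
1(q) covers ∅
2(q) covers 1:q
3(t) covers ∅
4(q) covers 2:q
5(r) covers ∅
6(p) covers 4:q
7(r) covers 5:r
8(q) covers 6:p
9(q) covers 8:q
floor of heap: 0:u, 1:q, 3:t, 5:r
completions by unplaced set U, small U first (add the entries for U minus each lowest piece of U):
  |U|=1: {0}:1  {3}:1  {7}:1  {9}:1
  |U|=2: {0,3}:2  {0,7}:2  {0,9}:2  {3,7}:2  {3,9}:2  {5,7}:1  {7,9}:2  {8,9}:1
  |U|=3: {0,3,7}:6  {0,3,9}:6  {0,5,7}:3  {0,7,9}:6  {0,8,9}:3  {3,5,7}:3  {3,7,9}:6  {3,8,9}:3  {5,7,9}:3  {6,8,9}:1  {7,8,9}:3
  |U|=4: {0,3,5,7}:12  {0,3,7,9}:24  {0,3,8,9}:12  {0,5,7,9}:12  {0,6,8,9}:4  {0,7,8,9}:12  {3,5,7,9}:12  {3,6,8,9}:4  {3,7,8,9}:12  {4,6,8,9}:1  {5,7,8,9}:6  {6,7,8,9}:4
  |U|=5: {0,3,5,7,9}:60  {0,3,6,8,9}:20  {0,3,7,8,9}:60  {0,4,6,8,9}:5  {0,5,7,8,9}:30  {0,6,7,8,9}:20  {2,4,6,8,9}:1  {3,4,6,8,9}:5  {3,5,7,8,9}:30  {3,6,7,8,9}:20  {4,6,7,8,9}:5  {5,6,7,8,9}:10
  |U|=6: {0,2,4,6,8,9}:6  {0,3,4,6,8,9}:30  {0,3,5,7,8,9}:180  {0,3,6,7,8,9}:120  {0,4,6,7,8,9}:30  {0,5,6,7,8,9}:60  {1,2,4,6,8,9}:1  {2,3,4,6,8,9}:6  {2,4,6,7,8,9}:6  {3,4,6,7,8,9}:30  {3,5,6,7,8,9}:60  {4,5,6,7,8,9}:15
  |U|=7: {0,1,2,4,6,8,9}:7  {0,2,3,4,6,8,9}:42  {0,2,4,6,7,8,9}:42  {0,3,4,6,7,8,9}:210  {0,3,5,6,7,8,9}:420  {0,4,5,6,7,8,9}:105  {1,2,3,4,6,8,9}:7  {1,2,4,6,7,8,9}:7  {2,3,4,6,7,8,9}:42  {2,4,5,6,7,8,9}:21  {3,4,5,6,7,8,9}:105
  |U|=8: {0,1,2,3,4,6,8,9}:56  {0,1,2,4,6,7,8,9}:56  {0,2,3,4,6,7,8,9}:336  {0,2,4,5,6,7,8,9}:168  {0,3,4,5,6,7,8,9}:840  {1,2,3,4,6,7,8,9}:56  {1,2,4,5,6,7,8,9}:28  {2,3,4,5,6,7,8,9}:168
  start at 0(u): 252
  start at 1(q): 1512
  start at 3(t): 252
  start at 5(r): 504
sum over floor = 2520

2520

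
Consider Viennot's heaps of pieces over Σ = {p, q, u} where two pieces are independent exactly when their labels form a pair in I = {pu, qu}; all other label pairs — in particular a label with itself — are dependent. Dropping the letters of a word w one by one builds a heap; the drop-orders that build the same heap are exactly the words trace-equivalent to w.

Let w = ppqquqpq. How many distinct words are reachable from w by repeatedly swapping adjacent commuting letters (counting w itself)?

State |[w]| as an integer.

8

0(p) covers ∅
1(p) covers 0:p
2(q) covers 1:p
3(q) covers 2:q
4(u) covers ∅
5(q) covers 3:q
6(p) covers 5:q
7(q) covers 6:p
floor of heap: 0:p, 4:u
completions by unplaced set U, small U first (add the entries for U minus each lowest piece of U):
  |U|=1: {4}:1  {7}:1
  |U|=2: {4,7}:2  {6,7}:1
  |U|=3: {4,6,7}:3  {5,6,7}:1
  |U|=4: {3,5,6,7}:1  {4,5,6,7}:4
  |U|=5: {2,3,5,6,7}:1  {3,4,5,6,7}:5
  |U|=6: {1,2,3,5,6,7}:1  {2,3,4,5,6,7}:6
  start at 0(p): 7
  start at 4(u): 1
sum over floor = 8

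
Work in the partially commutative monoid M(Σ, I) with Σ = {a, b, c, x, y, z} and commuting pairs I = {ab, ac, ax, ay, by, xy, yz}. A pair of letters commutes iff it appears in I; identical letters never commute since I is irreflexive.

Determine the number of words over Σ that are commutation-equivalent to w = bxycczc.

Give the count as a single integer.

piece 0:b — minimal
piece 1:x rests on {0:b}
piece 2:y — minimal
piece 3:c rests on {1:x, 2:y}
piece 4:c rests on {3:c}
piece 5:z rests on {4:c}
piece 6:c rests on {5:z}
minimal pieces: {0:b, 2:y}
ways to finish when only these pieces remain (= sum over removing one remaining piece with nothing left below it):
  1 left: {6}→1
  2 left: {5,6}→1
  3 left: {4,5,6}→1
  4 left: {3,4,5,6}→1
  5 left: {1,3,4,5,6}→1  {2,3,4,5,6}→1
  placing 0:b first → 2 extensions
  placing 2:y first → 1 extensions
total linear extensions = 3

3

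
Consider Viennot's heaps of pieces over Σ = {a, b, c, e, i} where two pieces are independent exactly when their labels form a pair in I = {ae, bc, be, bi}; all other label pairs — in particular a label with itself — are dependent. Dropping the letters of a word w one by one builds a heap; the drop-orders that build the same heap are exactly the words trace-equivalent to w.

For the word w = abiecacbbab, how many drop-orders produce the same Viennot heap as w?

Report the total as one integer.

drop 0:a onto floor
drop 1:b onto {0:a}
drop 2:i onto {0:a}
drop 3:e onto {2:i}
drop 4:c onto {3:e}
drop 5:a onto {1:b, 4:c}
drop 6:c onto {5:a}
drop 7:b onto {5:a}
drop 8:b onto {7:b}
drop 9:a onto {6:c, 8:b}
drop 10:b onto {9:a}
ground layer = {0:a}
drop-orders for the pieces not yet dropped (sum over which currently-grounded one goes next):
  1 to go: {10} 1
  2 to go: {9,10} 1
  3 to go: {6,9,10} 1  {8,9,10} 1
  4 to go: {6,8,9,10} 2  {7,8,9,10} 1
  5 to go: {6,7,8,9,10} 3
  6 to go: {5,6,7,8,9,10} 3
  7 to go: {1,5,6,7,8,9,10} 3  {4,5,6,7,8,9,10} 3
  8 to go: {1,4,5,6,7,8,9,10} 6  {3,4,5,6,7,8,9,10} 3
  9 to go: {1,3,4,5,6,7,8,9,10} 9  {2,3,4,5,6,7,8,9,10} 3
  if 0:a drops first: 12 orders

12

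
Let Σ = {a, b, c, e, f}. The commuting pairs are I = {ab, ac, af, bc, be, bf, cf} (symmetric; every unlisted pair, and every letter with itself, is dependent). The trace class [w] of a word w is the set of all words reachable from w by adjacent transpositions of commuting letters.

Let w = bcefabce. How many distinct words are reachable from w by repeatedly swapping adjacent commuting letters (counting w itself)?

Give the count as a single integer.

0(b) covers ∅
1(c) covers ∅
2(e) covers 1:c
3(f) covers 2:e
4(a) covers 2:e
5(b) covers 0:b
6(c) covers 2:e
7(e) covers 3:f, 4:a, 6:c
floor of heap: 0:b, 1:c
completions by unplaced set U, small U first (add the entries for U minus each lowest piece of U):
  |U|=1: {5}:1  {7}:1
  |U|=2: {0,5}:1  {3,7}:1  {4,7}:1  {5,7}:2  {6,7}:1
  |U|=3: {0,5,7}:3  {3,4,7}:2  {3,5,7}:3  {3,6,7}:2  {4,5,7}:3  {4,6,7}:2  {5,6,7}:3
  |U|=4: {0,3,5,7}:6  {0,4,5,7}:6  {0,5,6,7}:6  {3,4,5,7}:8  {3,4,6,7}:6  {3,5,6,7}:8  {4,5,6,7}:8
  |U|=5: {0,3,4,5,7}:20  {0,3,5,6,7}:20  {0,4,5,6,7}:20  {2,3,4,6,7}:6  {3,4,5,6,7}:30
  |U|=6: {0,3,4,5,6,7}:90  {1,2,3,4,6,7}:6  {2,3,4,5,6,7}:36
  start at 0(b): 42
  start at 1(c): 126
sum over floor = 168

168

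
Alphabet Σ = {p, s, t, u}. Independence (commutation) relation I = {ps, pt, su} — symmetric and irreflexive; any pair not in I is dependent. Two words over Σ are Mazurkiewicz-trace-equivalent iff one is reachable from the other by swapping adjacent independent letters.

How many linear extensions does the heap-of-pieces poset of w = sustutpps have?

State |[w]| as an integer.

18

drop 0:s onto floor
drop 1:u onto floor
drop 2:s onto {0:s}
drop 3:t onto {1:u, 2:s}
drop 4:u onto {3:t}
drop 5:t onto {4:u}
drop 6:p onto {4:u}
drop 7:p onto {6:p}
drop 8:s onto {5:t}
ground layer = {0:s, 1:u}
drop-orders for the pieces not yet dropped (sum over which currently-grounded one goes next):
  1 to go: {7} 1  {8} 1
  2 to go: {5,8} 1  {6,7} 1  {7,8} 2
  3 to go: {5,7,8} 3  {6,7,8} 3
  4 to go: {5,6,7,8} 6
  5 to go: {4,5,6,7,8} 6
  6 to go: {3,4,5,6,7,8} 6
  7 to go: {1,3,4,5,6,7,8} 6  {2,3,4,5,6,7,8} 6
  if 0:s drops first: 12 orders
  if 1:u drops first: 6 orders
heap linearizations: 18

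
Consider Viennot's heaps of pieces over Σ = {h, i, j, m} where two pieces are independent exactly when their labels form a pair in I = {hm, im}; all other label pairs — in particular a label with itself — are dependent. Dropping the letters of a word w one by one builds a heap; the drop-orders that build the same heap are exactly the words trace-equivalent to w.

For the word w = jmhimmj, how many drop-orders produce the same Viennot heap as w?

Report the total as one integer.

drop 0:j onto floor
drop 1:m onto {0:j}
drop 2:h onto {0:j}
drop 3:i onto {2:h}
drop 4:m onto {1:m}
drop 5:m onto {4:m}
drop 6:j onto {3:i, 5:m}
ground layer = {0:j}
drop-orders for the pieces not yet dropped (sum over which currently-grounded one goes next):
  1 to go: {6} 1
  2 to go: {3,6} 1  {5,6} 1
  3 to go: {2,3,6} 1  {3,5,6} 2  {4,5,6} 1
  4 to go: {1,4,5,6} 1  {2,3,5,6} 3  {3,4,5,6} 3
  5 to go: {1,3,4,5,6} 4  {2,3,4,5,6} 6
  if 0:j drops first: 10 orders

10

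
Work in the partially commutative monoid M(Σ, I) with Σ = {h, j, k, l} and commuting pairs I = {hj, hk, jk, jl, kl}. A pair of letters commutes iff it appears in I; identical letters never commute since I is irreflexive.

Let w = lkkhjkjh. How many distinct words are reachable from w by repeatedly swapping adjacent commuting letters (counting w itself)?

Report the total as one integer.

drop 0:l onto floor
drop 1:k onto floor
drop 2:k onto {1:k}
drop 3:h onto {0:l}
drop 4:j onto floor
drop 5:k onto {2:k}
drop 6:j onto {4:j}
drop 7:h onto {3:h}
ground layer = {0:l, 1:k, 4:j}
drop-orders for the pieces not yet dropped (sum over which currently-grounded one goes next):
  1 to go: {5} 1  {6} 1  {7} 1
  2 to go: {2,5} 1  {3,7} 1  {4,6} 1  {5,6} 2  {5,7} 2  {6,7} 2
  3 to go: {0,3,7} 1  {1,2,5} 1  {2,5,6} 3  {2,5,7} 3  {3,5,7} 3  {3,6,7} 3  {4,5,6} 3  {4,6,7} 3  {5,6,7} 6
  4 to go: {0,3,5,7} 4  {0,3,6,7} 4  {1,2,5,6} 4  {1,2,5,7} 4  {2,3,5,7} 6  {2,4,5,6} 6  {2,5,6,7} 12  {3,4,6,7} 6  {3,5,6,7} 12  {4,5,6,7} 12
  5 to go: {0,2,3,5,7} 10  {0,3,4,6,7} 10  {0,3,5,6,7} 20  {1,2,3,5,7} 10  {1,2,4,5,6} 10  {1,2,5,6,7} 20  {2,3,5,6,7} 30  {2,4,5,6,7} 30  {3,4,5,6,7} 30
  6 to go: {0,1,2,3,5,7} 20  {0,2,3,5,6,7} 60  {0,3,4,5,6,7} 60  {1,2,3,5,6,7} 60  {1,2,4,5,6,7} 60  {2,3,4,5,6,7} 90
  if 0:l drops first: 210 orders
  if 1:k drops first: 210 orders
  if 4:j drops first: 140 orders
heap linearizations: 560

560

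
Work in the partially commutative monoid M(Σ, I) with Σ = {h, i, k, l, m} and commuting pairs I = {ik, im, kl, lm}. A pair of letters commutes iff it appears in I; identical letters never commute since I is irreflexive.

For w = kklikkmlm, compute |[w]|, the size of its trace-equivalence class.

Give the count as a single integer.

drop 0:k onto floor
drop 1:k onto {0:k}
drop 2:l onto floor
drop 3:i onto {2:l}
drop 4:k onto {1:k}
drop 5:k onto {4:k}
drop 6:m onto {5:k}
drop 7:l onto {3:i}
drop 8:m onto {6:m}
ground layer = {0:k, 2:l}
drop-orders for the pieces not yet dropped (sum over which currently-grounded one goes next):
  1 to go: {7} 1  {8} 1
  2 to go: {3,7} 1  {6,8} 1  {7,8} 2
  3 to go: {2,3,7} 1  {3,7,8} 3  {5,6,8} 1  {6,7,8} 3
  4 to go: {2,3,7,8} 4  {3,6,7,8} 6  {4,5,6,8} 1  {5,6,7,8} 4
  5 to go: {1,4,5,6,8} 1  {2,3,6,7,8} 10  {3,5,6,7,8} 10  {4,5,6,7,8} 5
  6 to go: {0,1,4,5,6,8} 1  {1,4,5,6,7,8} 6  {2,3,5,6,7,8} 20  {3,4,5,6,7,8} 15
  7 to go: {0,1,4,5,6,7,8} 7  {1,3,4,5,6,7,8} 21  {2,3,4,5,6,7,8} 35
  if 0:k drops first: 56 orders
  if 2:l drops first: 28 orders
heap linearizations: 84

84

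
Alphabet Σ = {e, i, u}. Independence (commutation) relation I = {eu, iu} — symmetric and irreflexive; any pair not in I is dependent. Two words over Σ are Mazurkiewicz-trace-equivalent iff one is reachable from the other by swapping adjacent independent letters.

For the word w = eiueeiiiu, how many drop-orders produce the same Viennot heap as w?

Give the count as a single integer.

#0=e has no predecessor
#1=i depends on [0:e]
#2=u has no predecessor
#3=e depends on [1:i]
#4=e depends on [3:e]
#5=i depends on [4:e]
#6=i depends on [5:i]
#7=i depends on [6:i]
#8=u depends on [2:u]
sources: [0:e, 2:u]
N(rest) = Σ N(rest − s) over sources s of rest; N(one piece) = 1:
  size 1 → [7]=1  [8]=1
  size 2 → [2,8]=1  [6,7]=1  [7,8]=2
  size 3 → [2,7,8]=3  [5,6,7]=1  [6,7,8]=3
  size 4 → [2,6,7,8]=6  [4,5,6,7]=1  [5,6,7,8]=4
  size 5 → [2,5,6,7,8]=10  [3,4,5,6,7]=1  [4,5,6,7,8]=5
  size 6 → [1,3,4,5,6,7]=1  [2,4,5,6,7,8]=15  [3,4,5,6,7,8]=6
  size 7 → [0,1,3,4,5,6,7]=1  [1,3,4,5,6,7,8]=7  [2,3,4,5,6,7,8]=21
  first=0(e) contributes 28
  first=2(u) contributes 8
|[w]| = 36

36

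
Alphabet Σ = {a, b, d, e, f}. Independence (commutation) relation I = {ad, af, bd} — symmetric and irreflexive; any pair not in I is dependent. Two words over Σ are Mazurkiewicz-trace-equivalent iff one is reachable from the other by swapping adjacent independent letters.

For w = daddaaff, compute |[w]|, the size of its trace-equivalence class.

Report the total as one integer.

56

0(d) covers ∅
1(a) covers ∅
2(d) covers 0:d
3(d) covers 2:d
4(a) covers 1:a
5(a) covers 4:a
6(f) covers 3:d
7(f) covers 6:f
floor of heap: 0:d, 1:a
completions by unplaced set U, small U first (add the entries for U minus each lowest piece of U):
  |U|=1: {5}:1  {7}:1
  |U|=2: {4,5}:1  {5,7}:2  {6,7}:1
  |U|=3: {1,4,5}:1  {3,6,7}:1  {4,5,7}:3  {5,6,7}:3
  |U|=4: {1,4,5,7}:4  {2,3,6,7}:1  {3,5,6,7}:4  {4,5,6,7}:6
  |U|=5: {0,2,3,6,7}:1  {1,4,5,6,7}:10  {2,3,5,6,7}:5  {3,4,5,6,7}:10
  |U|=6: {0,2,3,5,6,7}:6  {1,3,4,5,6,7}:20  {2,3,4,5,6,7}:15
  start at 0(d): 35
  start at 1(a): 21
sum over floor = 56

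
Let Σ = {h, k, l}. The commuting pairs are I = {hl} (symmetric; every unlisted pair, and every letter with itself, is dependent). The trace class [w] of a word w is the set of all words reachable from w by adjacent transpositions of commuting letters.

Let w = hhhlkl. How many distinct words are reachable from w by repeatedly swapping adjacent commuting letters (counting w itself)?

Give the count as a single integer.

4

piece 0:h — minimal
piece 1:h rests on {0:h}
piece 2:h rests on {1:h}
piece 3:l — minimal
piece 4:k rests on {2:h, 3:l}
piece 5:l rests on {4:k}
minimal pieces: {0:h, 3:l}
ways to finish when only these pieces remain (= sum over removing one remaining piece with nothing left below it):
  1 left: {5}→1
  2 left: {4,5}→1
  3 left: {2,4,5}→1  {3,4,5}→1
  4 left: {1,2,4,5}→1  {2,3,4,5}→2
  placing 0:h first → 3 extensions
  placing 3:l first → 1 extensions
total linear extensions = 4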